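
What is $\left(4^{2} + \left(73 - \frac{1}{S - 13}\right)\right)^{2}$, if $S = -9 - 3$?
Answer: $\frac{4955076}{625} \approx 7928.1$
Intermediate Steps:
$S = -12$
$\left(4^{2} + \left(73 - \frac{1}{S - 13}\right)\right)^{2} = \left(4^{2} + \left(73 - \frac{1}{-12 - 13}\right)\right)^{2} = \left(16 + \left(73 - \frac{1}{-25}\right)\right)^{2} = \left(16 + \left(73 - - \frac{1}{25}\right)\right)^{2} = \left(16 + \left(73 + \frac{1}{25}\right)\right)^{2} = \left(16 + \frac{1826}{25}\right)^{2} = \left(\frac{2226}{25}\right)^{2} = \frac{4955076}{625}$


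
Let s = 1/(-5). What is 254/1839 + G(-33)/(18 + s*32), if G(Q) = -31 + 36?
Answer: 60707/106662 ≈ 0.56915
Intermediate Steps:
G(Q) = 5
s = -⅕ ≈ -0.20000
254/1839 + G(-33)/(18 + s*32) = 254/1839 + 5/(18 - ⅕*32) = 254*(1/1839) + 5/(18 - 32/5) = 254/1839 + 5/(58/5) = 254/1839 + 5*(5/58) = 254/1839 + 25/58 = 60707/106662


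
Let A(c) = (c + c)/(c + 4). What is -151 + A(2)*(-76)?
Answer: -605/3 ≈ -201.67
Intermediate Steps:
A(c) = 2*c/(4 + c) (A(c) = (2*c)/(4 + c) = 2*c/(4 + c))
-151 + A(2)*(-76) = -151 + (2*2/(4 + 2))*(-76) = -151 + (2*2/6)*(-76) = -151 + (2*2*(⅙))*(-76) = -151 + (⅔)*(-76) = -151 - 152/3 = -605/3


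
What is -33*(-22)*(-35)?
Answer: -25410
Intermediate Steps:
-33*(-22)*(-35) = 726*(-35) = -25410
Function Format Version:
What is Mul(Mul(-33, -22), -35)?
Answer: -25410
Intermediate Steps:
Mul(Mul(-33, -22), -35) = Mul(726, -35) = -25410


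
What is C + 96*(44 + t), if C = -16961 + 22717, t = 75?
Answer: 17180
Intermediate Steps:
C = 5756
C + 96*(44 + t) = 5756 + 96*(44 + 75) = 5756 + 96*119 = 5756 + 11424 = 17180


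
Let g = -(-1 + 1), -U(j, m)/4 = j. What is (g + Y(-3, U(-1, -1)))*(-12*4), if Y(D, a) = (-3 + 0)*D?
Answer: -432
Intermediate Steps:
U(j, m) = -4*j
Y(D, a) = -3*D
g = 0 (g = -1*0 = 0)
(g + Y(-3, U(-1, -1)))*(-12*4) = (0 - 3*(-3))*(-12*4) = (0 + 9)*(-48) = 9*(-48) = -432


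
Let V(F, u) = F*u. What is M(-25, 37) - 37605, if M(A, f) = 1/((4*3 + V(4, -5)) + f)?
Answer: -1090544/29 ≈ -37605.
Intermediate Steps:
M(A, f) = 1/(-8 + f) (M(A, f) = 1/((4*3 + 4*(-5)) + f) = 1/((12 - 20) + f) = 1/(-8 + f))
M(-25, 37) - 37605 = 1/(-8 + 37) - 37605 = 1/29 - 37605 = -1090544/29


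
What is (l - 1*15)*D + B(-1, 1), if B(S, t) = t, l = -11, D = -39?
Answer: 1015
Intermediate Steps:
(l - 1*15)*D + B(-1, 1) = (-11 - 1*15)*(-39) + 1 = (-11 - 15)*(-39) + 1 = -26*(-39) + 1 = 1014 + 1 = 1015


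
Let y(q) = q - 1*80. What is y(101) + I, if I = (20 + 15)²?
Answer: 1246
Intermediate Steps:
y(q) = -80 + q (y(q) = q - 80 = -80 + q)
I = 1225 (I = 35² = 1225)
y(101) + I = (-80 + 101) + 1225 = 21 + 1225 = 1246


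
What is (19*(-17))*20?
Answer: -6460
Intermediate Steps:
(19*(-17))*20 = -323*20 = -6460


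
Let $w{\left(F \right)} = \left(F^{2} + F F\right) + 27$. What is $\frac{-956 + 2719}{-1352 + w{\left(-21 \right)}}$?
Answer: $- \frac{1763}{443} \approx -3.9797$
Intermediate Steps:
$w{\left(F \right)} = 27 + 2 F^{2}$ ($w{\left(F \right)} = \left(F^{2} + F^{2}\right) + 27 = 2 F^{2} + 27 = 27 + 2 F^{2}$)
$\frac{-956 + 2719}{-1352 + w{\left(-21 \right)}} = \frac{-956 + 2719}{-1352 + \left(27 + 2 \left(-21\right)^{2}\right)} = \frac{1763}{-1352 + \left(27 + 2 \cdot 441\right)} = \frac{1763}{-1352 + \left(27 + 882\right)} = \frac{1763}{-1352 + 909} = \frac{1763}{-443} = 1763 \left(- \frac{1}{443}\right) = - \frac{1763}{443}$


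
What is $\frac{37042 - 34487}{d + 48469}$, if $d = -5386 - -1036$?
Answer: $\frac{2555}{44119} \approx 0.057912$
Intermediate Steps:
$d = -4350$ ($d = -5386 + 1036 = -4350$)
$\frac{37042 - 34487}{d + 48469} = \frac{37042 - 34487}{-4350 + 48469} = \frac{2555}{44119}$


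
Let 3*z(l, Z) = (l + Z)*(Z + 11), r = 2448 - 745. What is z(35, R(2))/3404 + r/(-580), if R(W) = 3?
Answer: -4270619/1480740 ≈ -2.8841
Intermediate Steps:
r = 1703
z(l, Z) = (11 + Z)*(Z + l)/3 (z(l, Z) = ((l + Z)*(Z + 11))/3 = ((Z + l)*(11 + Z))/3 = ((11 + Z)*(Z + l))/3 = (11 + Z)*(Z + l)/3)
z(35, R(2))/3404 + r/(-580) = ((⅓)*3² + (11/3)*3 + (11/3)*35 + (⅓)*3*35)/3404 + 1703/(-580) = ((⅓)*9 + 11 + 385/3 + 35)*(1/3404) + 1703*(-1/580) = (3 + 11 + 385/3 + 35)*(1/3404) - 1703/580 = (532/3)*(1/3404) - 1703/580 = 133/2553 - 1703/580 = -4270619/1480740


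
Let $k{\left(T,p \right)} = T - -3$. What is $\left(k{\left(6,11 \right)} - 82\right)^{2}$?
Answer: $5329$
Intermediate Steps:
$k{\left(T,p \right)} = 3 + T$ ($k{\left(T,p \right)} = T + 3 = 3 + T$)
$\left(k{\left(6,11 \right)} - 82\right)^{2} = \left(\left(3 + 6\right) - 82\right)^{2} = \left(9 - 82\right)^{2} = \left(-73\right)^{2} = 5329$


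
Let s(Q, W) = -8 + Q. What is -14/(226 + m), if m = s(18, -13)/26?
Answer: -182/2943 ≈ -0.061842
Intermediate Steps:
m = 5/13 (m = (-8 + 18)/26 = 10*(1/26) = 5/13 ≈ 0.38462)
-14/(226 + m) = -14/(226 + 5/13) = -14/(2943/13) = (13/2943)*(-14) = -182/2943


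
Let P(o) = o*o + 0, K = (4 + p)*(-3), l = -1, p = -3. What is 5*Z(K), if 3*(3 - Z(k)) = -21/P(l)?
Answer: 50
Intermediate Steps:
K = -3 (K = (4 - 3)*(-3) = 1*(-3) = -3)
P(o) = o**2 (P(o) = o**2 + 0 = o**2)
Z(k) = 10 (Z(k) = 3 - (-7)/((-1)**2) = 3 - (-7)/1 = 3 - (-7) = 3 - 1/3*(-21) = 3 + 7 = 10)
5*Z(K) = 5*10 = 50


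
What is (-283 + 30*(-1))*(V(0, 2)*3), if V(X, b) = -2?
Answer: 1878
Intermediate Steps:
(-283 + 30*(-1))*(V(0, 2)*3) = (-283 + 30*(-1))*(-2*3) = (-283 - 30)*(-6) = -313*(-6) = 1878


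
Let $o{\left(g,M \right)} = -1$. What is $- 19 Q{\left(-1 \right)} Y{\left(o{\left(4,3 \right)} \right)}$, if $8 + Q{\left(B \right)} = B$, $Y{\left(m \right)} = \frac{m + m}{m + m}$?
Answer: $171$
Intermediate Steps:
$Y{\left(m \right)} = 1$ ($Y{\left(m \right)} = \frac{2 m}{2 m} = 2 m \frac{1}{2 m} = 1$)
$Q{\left(B \right)} = -8 + B$
$- 19 Q{\left(-1 \right)} Y{\left(o{\left(4,3 \right)} \right)} = - 19 \left(-8 - 1\right) 1 = \left(-19\right) \left(-9\right) 1 = 171 \cdot 1 = 171$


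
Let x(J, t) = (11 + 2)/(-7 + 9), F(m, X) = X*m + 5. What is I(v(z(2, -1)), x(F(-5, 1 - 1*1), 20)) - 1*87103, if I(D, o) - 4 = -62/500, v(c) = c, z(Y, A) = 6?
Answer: -21774781/250 ≈ -87099.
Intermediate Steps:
F(m, X) = 5 + X*m
x(J, t) = 13/2
I(D, o) = 969/250 (I(D, o) = 4 - 62/500 = 4 - 62*1/500 = 4 - 31/250 = 969/250)
I(v(z(2, -1)), x(F(-5, 1 - 1*1), 20)) - 1*87103 = 969/250 - 1*87103 = 969/250 - 87103 = -21774781/250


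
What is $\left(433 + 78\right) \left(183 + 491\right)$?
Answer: $344414$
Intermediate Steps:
$\left(433 + 78\right) \left(183 + 491\right) = 511 \cdot 674 = 344414$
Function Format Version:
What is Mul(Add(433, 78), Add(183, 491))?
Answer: 344414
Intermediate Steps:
Mul(Add(433, 78), Add(183, 491)) = Mul(511, 674) = 344414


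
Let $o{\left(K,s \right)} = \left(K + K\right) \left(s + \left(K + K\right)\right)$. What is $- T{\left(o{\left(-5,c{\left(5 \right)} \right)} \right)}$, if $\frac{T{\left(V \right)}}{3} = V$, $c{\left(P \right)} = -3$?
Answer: $-390$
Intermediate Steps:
$o{\left(K,s \right)} = 2 K \left(s + 2 K\right)$
$T{\left(V \right)} = 3 V$
$- T{\left(o{\left(-5,c{\left(5 \right)} \right)} \right)} = - 3 \cdot 2 \left(-5\right) \left(-3 + 2 \left(-5\right)\right) = - 3 \cdot 2 \left(-5\right) \left(-3 - 10\right) = - 3 \cdot 2 \left(-5\right) \left(-13\right) = - 3 \cdot 130 = \left(-1\right) 390 = -390$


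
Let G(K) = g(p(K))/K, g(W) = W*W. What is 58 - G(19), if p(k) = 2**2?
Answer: 1086/19 ≈ 57.158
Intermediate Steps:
p(k) = 4
g(W) = W**2
G(K) = 16/K (G(K) = 4**2/K = 16/K)
58 - G(19) = 58 - 16/19 = 1086/19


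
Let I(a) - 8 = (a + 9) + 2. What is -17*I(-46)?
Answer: 459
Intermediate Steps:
I(a) = 19 + a (I(a) = 8 + ((a + 9) + 2) = 8 + ((9 + a) + 2) = 8 + (11 + a) = 19 + a)
-17*I(-46) = -17*(19 - 46) = -17*(-27) = 459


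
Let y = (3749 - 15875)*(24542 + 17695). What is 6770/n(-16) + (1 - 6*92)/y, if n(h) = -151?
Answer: -182492779081/4070370798 ≈ -44.834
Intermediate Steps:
y = -512165862 (y = -12126*42237 = -512165862)
6770/n(-16) + (1 - 6*92)/y = 6770/(-151) + (1 - 6*92)/(-512165862) = 6770*(-1/151) + (1 - 552)*(-1/512165862) = -6770/151 - 551*(-1/512165862) = -6770/151 + 29/26956098 = -182492779081/4070370798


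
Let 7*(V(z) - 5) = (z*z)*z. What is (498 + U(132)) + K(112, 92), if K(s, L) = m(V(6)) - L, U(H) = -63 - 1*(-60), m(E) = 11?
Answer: 414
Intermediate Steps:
V(z) = 5 + z**3/7 (V(z) = 5 + ((z*z)*z)/7 = 5 + (z**2*z)/7 = 5 + z**3/7)
U(H) = -3 (U(H) = -63 + 60 = -3)
K(s, L) = 11 - L
(498 + U(132)) + K(112, 92) = (498 - 3) + (11 - 1*92) = 495 + (11 - 92) = 495 - 81 = 414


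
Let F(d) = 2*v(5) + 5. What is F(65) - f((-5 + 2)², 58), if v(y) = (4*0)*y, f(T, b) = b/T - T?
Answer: 68/9 ≈ 7.5556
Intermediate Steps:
f(T, b) = -T + b/T
v(y) = 0 (v(y) = 0*y = 0)
F(d) = 5 (F(d) = 2*0 + 5 = 0 + 5 = 5)
F(65) - f((-5 + 2)², 58) = 5 - (-(-5 + 2)² + 58/((-5 + 2)²)) = 5 - (-1*(-3)² + 58/((-3)²)) = 5 - (-1*9 + 58/9) = 5 - (-9 + 58*(⅑)) = 5 - (-9 + 58/9) = 5 - 1*(-23/9) = 5 + 23/9 = 68/9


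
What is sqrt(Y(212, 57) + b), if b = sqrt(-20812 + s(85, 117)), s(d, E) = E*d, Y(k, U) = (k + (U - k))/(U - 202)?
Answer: sqrt(-8265 + 21025*I*sqrt(10867))/145 ≈ 7.206 + 7.2332*I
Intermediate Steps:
Y(k, U) = U/(-202 + U)
b = I*sqrt(10867) (b = sqrt(-20812 + 117*85) = sqrt(-20812 + 9945) = sqrt(-10867) = I*sqrt(10867) ≈ 104.24*I)
sqrt(Y(212, 57) + b) = sqrt(57/(-202 + 57) + I*sqrt(10867)) = sqrt(57/(-145) + I*sqrt(10867)) = sqrt(57*(-1/145) + I*sqrt(10867)) = sqrt(-57/145 + I*sqrt(10867))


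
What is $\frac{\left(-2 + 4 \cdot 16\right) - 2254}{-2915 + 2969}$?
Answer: $- \frac{1096}{27} \approx -40.593$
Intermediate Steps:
$\frac{\left(-2 + 4 \cdot 16\right) - 2254}{-2915 + 2969} = \frac{\left(-2 + 64\right) - 2254}{54} = \left(62 - 2254\right) \frac{1}{54} = \left(-2192\right) \frac{1}{54} = - \frac{1096}{27}$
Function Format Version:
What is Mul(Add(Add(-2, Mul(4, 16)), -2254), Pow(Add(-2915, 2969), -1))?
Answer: Rational(-1096, 27) ≈ -40.593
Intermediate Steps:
Mul(Add(Add(-2, Mul(4, 16)), -2254), Pow(Add(-2915, 2969), -1)) = Mul(Add(Add(-2, 64), -2254), Pow(54, -1)) = Mul(Add(62, -2254), Rational(1, 54)) = Mul(-2192, Rational(1, 54)) = Rational(-1096, 27)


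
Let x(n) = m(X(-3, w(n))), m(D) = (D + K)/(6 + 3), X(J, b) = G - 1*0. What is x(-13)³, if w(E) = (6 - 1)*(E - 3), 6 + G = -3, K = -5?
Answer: -2744/729 ≈ -3.7641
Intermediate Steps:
G = -9 (G = -6 - 3 = -9)
w(E) = -15 + 5*E (w(E) = 5*(-3 + E) = -15 + 5*E)
X(J, b) = -9 (X(J, b) = -9 - 1*0 = -9 + 0 = -9)
m(D) = -5/9 + D/9 (m(D) = (D - 5)/(6 + 3) = (-5 + D)/9 = (-5 + D)*(⅑) = -5/9 + D/9)
x(n) = -14/9 (x(n) = -5/9 + (⅑)*(-9) = -5/9 - 1 = -14/9)
x(-13)³ = (-14/9)³ = -2744/729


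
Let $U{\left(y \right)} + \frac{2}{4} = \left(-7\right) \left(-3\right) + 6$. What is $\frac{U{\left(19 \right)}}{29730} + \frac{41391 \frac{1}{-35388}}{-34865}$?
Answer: $\frac{188479577}{203783066070} \approx 0.0009249$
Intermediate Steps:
$U{\left(y \right)} = \frac{53}{2}$ ($U{\left(y \right)} = - \frac{1}{2} + \left(\left(-7\right) \left(-3\right) + 6\right) = - \frac{1}{2} + \left(21 + 6\right) = - \frac{1}{2} + 27 = \frac{53}{2}$)
$\frac{U{\left(19 \right)}}{29730} + \frac{41391 \frac{1}{-35388}}{-34865} = \frac{53}{2 \cdot 29730} + \frac{41391 \frac{1}{-35388}}{-34865} = \frac{53}{2} \cdot \frac{1}{29730} + 41391 \left(- \frac{1}{35388}\right) \left(- \frac{1}{34865}\right) = \frac{53}{59460} - - \frac{4599}{137089180} = \frac{53}{59460} + \frac{4599}{137089180} = \frac{188479577}{203783066070}$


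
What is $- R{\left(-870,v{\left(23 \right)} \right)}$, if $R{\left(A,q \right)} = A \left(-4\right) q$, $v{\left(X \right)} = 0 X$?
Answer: $0$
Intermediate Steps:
$v{\left(X \right)} = 0$
$R{\left(A,q \right)} = - 4 A q$
$- R{\left(-870,v{\left(23 \right)} \right)} = - \left(-4\right) \left(-870\right) 0 = \left(-1\right) 0 = 0$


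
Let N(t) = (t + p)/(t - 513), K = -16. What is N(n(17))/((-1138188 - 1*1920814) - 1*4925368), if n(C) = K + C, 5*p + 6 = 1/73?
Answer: -9/186514883200 ≈ -4.8254e-11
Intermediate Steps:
p = -437/365 (p = -6/5 + (1/5)/73 = -6/5 + (1/5)*(1/73) = -6/5 + 1/365 = -437/365 ≈ -1.1973)
n(C) = -16 + C
N(t) = (-437/365 + t)/(-513 + t) (N(t) = (t - 437/365)/(t - 513) = (-437/365 + t)/(-513 + t))
N(n(17))/((-1138188 - 1*1920814) - 1*4925368) = ((-437/365 + (-16 + 17))/(-513 + (-16 + 17)))/((-1138188 - 1*1920814) - 1*4925368) = ((-437/365 + 1)/(-513 + 1))/((-1138188 - 1920814) - 4925368) = (-72/365/(-512))/(-3059002 - 4925368) = -1/512*(-72/365)/(-7984370) = (9/23360)*(-1/7984370) = -9/186514883200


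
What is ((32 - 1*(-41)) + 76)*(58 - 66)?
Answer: -1192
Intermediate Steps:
((32 - 1*(-41)) + 76)*(58 - 66) = ((32 + 41) + 76)*(-8) = (73 + 76)*(-8) = 149*(-8) = -1192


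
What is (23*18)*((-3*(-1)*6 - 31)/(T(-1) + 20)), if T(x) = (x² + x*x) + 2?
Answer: -897/4 ≈ -224.25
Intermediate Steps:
T(x) = 2 + 2*x² (T(x) = (x² + x²) + 2 = 2*x² + 2 = 2 + 2*x²)
(23*18)*((-3*(-1)*6 - 31)/(T(-1) + 20)) = (23*18)*((-3*(-1)*6 - 31)/((2 + 2*(-1)²) + 20)) = 414*((3*6 - 31)/((2 + 2*1) + 20)) = 414*((18 - 31)/((2 + 2) + 20)) = 414*(-13/(4 + 20)) = 414*(-13/24) = -897/4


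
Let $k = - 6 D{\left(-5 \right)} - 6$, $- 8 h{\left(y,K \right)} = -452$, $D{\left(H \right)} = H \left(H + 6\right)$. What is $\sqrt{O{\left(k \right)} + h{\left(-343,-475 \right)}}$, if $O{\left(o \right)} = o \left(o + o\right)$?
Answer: $\frac{\sqrt{4834}}{2} \approx 34.763$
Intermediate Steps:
$D{\left(H \right)} = H \left(6 + H\right)$
$h{\left(y,K \right)} = \frac{113}{2}$ ($h{\left(y,K \right)} = \left(- \frac{1}{8}\right) \left(-452\right) = \frac{113}{2}$)
$k = 24$ ($k = - 6 \left(- 5 \left(6 - 5\right)\right) - 6 = - 6 \left(\left(-5\right) 1\right) - 6 = \left(-6\right) \left(-5\right) - 6 = 30 - 6 = 24$)
$O{\left(o \right)} = 2 o^{2}$ ($O{\left(o \right)} = o 2 o = 2 o^{2}$)
$\sqrt{O{\left(k \right)} + h{\left(-343,-475 \right)}} = \sqrt{2 \cdot 24^{2} + \frac{113}{2}} = \sqrt{2 \cdot 576 + \frac{113}{2}} = \sqrt{1152 + \frac{113}{2}} = \sqrt{\frac{2417}{2}} = \frac{\sqrt{4834}}{2}$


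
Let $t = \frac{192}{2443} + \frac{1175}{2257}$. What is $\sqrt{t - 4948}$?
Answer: $\frac{i \sqrt{150413614461405029}}{5513851} \approx 70.338 i$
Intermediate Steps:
$t = \frac{3303869}{5513851}$ ($t = 192 \cdot \frac{1}{2443} + 1175 \cdot \frac{1}{2257} = \frac{192}{2443} + \frac{1175}{2257} = \frac{3303869}{5513851} \approx 0.59919$)
$\sqrt{t - 4948} = \sqrt{\frac{3303869}{5513851} - 4948} = \sqrt{- \frac{27279230879}{5513851}} = \frac{i \sqrt{150413614461405029}}{5513851}$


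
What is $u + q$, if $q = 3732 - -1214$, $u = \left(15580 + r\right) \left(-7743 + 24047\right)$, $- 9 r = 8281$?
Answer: $\frac{2151177970}{9} \approx 2.3902 \cdot 10^{8}$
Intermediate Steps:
$r = - \frac{8281}{9}$ ($r = \left(- \frac{1}{9}\right) 8281 = - \frac{8281}{9} \approx -920.11$)
$u = \frac{2151133456}{9}$ ($u = \left(15580 - \frac{8281}{9}\right) \left(-7743 + 24047\right) = \frac{131939}{9} \cdot 16304 = \frac{2151133456}{9} \approx 2.3901 \cdot 10^{8}$)
$q = 4946$ ($q = 3732 + 1214 = 4946$)
$u + q = \frac{2151133456}{9} + 4946 = \frac{2151177970}{9}$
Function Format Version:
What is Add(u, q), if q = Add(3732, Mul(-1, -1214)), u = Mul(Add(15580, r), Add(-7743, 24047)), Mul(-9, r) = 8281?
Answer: Rational(2151177970, 9) ≈ 2.3902e+8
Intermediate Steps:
r = Rational(-8281, 9) (r = Mul(Rational(-1, 9), 8281) = Rational(-8281, 9) ≈ -920.11)
u = Rational(2151133456, 9) (u = Mul(Add(15580, Rational(-8281, 9)), Add(-7743, 24047)) = Mul(Rational(131939, 9), 16304) = Rational(2151133456, 9) ≈ 2.3901e+8)
q = 4946 (q = Add(3732, 1214) = 4946)
Add(u, q) = Add(Rational(2151133456, 9), 4946) = Rational(2151177970, 9)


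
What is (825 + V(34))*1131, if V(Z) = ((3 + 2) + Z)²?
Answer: 2653326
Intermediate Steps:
V(Z) = (5 + Z)²
(825 + V(34))*1131 = (825 + (5 + 34)²)*1131 = (825 + 39²)*1131 = (825 + 1521)*1131 = 2346*1131 = 2653326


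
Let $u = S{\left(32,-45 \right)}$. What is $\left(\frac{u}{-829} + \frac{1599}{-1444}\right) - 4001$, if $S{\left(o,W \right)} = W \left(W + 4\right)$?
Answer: $- \frac{4793490827}{1197076} \approx -4004.3$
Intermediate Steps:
$S{\left(o,W \right)} = W \left(4 + W\right)$
$u = 1845$ ($u = - 45 \left(4 - 45\right) = \left(-45\right) \left(-41\right) = 1845$)
$\left(\frac{u}{-829} + \frac{1599}{-1444}\right) - 4001 = \left(\frac{1845}{-829} + \frac{1599}{-1444}\right) - 4001 = \left(1845 \left(- \frac{1}{829}\right) + 1599 \left(- \frac{1}{1444}\right)\right) - 4001 = \left(- \frac{1845}{829} - \frac{1599}{1444}\right) - 4001 = - \frac{3989751}{1197076} - 4001 = - \frac{4793490827}{1197076}$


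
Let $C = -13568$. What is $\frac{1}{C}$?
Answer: $- \frac{1}{13568} \approx -7.3703 \cdot 10^{-5}$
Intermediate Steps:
$\frac{1}{C} = \frac{1}{-13568} = - \frac{1}{13568}$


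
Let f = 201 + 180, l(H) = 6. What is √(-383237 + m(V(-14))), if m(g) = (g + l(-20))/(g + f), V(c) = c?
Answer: I*√51617811229/367 ≈ 619.06*I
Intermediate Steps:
f = 381
m(g) = (6 + g)/(381 + g) (m(g) = (g + 6)/(g + 381) = (6 + g)/(381 + g))
√(-383237 + m(V(-14))) = √(-383237 + (6 - 14)/(381 - 14)) = √(-383237 - 8/367) = √(-140647987/367) = I*√51617811229/367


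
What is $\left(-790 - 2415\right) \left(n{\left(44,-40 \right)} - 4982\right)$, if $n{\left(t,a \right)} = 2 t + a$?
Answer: $15813470$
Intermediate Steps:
$n{\left(t,a \right)} = a + 2 t$
$\left(-790 - 2415\right) \left(n{\left(44,-40 \right)} - 4982\right) = \left(-790 - 2415\right) \left(\left(-40 + 2 \cdot 44\right) - 4982\right) = - 3205 \left(\left(-40 + 88\right) - 4982\right) = - 3205 \left(48 - 4982\right) = \left(-3205\right) \left(-4934\right) = 15813470$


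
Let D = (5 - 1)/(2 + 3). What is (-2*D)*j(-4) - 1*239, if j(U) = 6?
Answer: -1243/5 ≈ -248.60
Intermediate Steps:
D = 4/5 ≈ 0.80000
(-2*D)*j(-4) - 1*239 = -2*4/5*6 - 1*239 = -8/5*6 - 239 = -48/5 - 239 = -1243/5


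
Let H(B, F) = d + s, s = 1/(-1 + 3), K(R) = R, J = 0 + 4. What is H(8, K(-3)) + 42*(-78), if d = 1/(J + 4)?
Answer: -26203/8 ≈ -3275.4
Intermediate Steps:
J = 4
d = ⅛ (d = 1/(4 + 4) = 1/8 = ⅛ ≈ 0.12500)
s = ½ (s = 1/2 = ½ ≈ 0.50000)
H(B, F) = 5/8 (H(B, F) = ⅛ + ½ = 5/8)
H(8, K(-3)) + 42*(-78) = 5/8 + 42*(-78) = 5/8 - 3276 = -26203/8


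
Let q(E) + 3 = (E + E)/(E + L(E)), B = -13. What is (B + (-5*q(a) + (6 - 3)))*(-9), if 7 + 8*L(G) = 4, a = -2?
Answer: 585/19 ≈ 30.789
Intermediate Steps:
L(G) = -3/8 (L(G) = -7/8 + (⅛)*4 = -7/8 + ½ = -3/8)
q(E) = -3 + 2*E/(-3/8 + E) (q(E) = -3 + (E + E)/(E - 3/8) = -3 + (2*E)/(-3/8 + E) = -3 + 2*E/(-3/8 + E))
(B + (-5*q(a) + (6 - 3)))*(-9) = (-13 + (-5*(9 - 8*(-2))/(-3 + 8*(-2)) + (6 - 3)))*(-9) = (-13 + (-5*(9 + 16)/(-3 - 16) + 3))*(-9) = (-13 + (-5*25/(-19) + 3))*(-9) = (-13 + (-(-5)*25/19 + 3))*(-9) = (-13 + (-5*(-25/19) + 3))*(-9) = (-13 + (125/19 + 3))*(-9) = (-13 + 182/19)*(-9) = -65/19*(-9) = 585/19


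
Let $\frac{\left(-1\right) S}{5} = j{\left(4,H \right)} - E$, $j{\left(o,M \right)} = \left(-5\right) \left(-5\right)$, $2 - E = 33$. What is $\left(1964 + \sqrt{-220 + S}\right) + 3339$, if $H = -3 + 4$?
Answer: $5303 + 10 i \sqrt{5} \approx 5303.0 + 22.361 i$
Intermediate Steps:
$E = -31$ ($E = 2 - 33 = -31$)
$H = 1$
$j{\left(o,M \right)} = 25$
$S = -280$ ($S = - 5 \left(25 - -31\right) = - 5 \left(25 + 31\right) = \left(-5\right) 56 = -280$)
$\left(1964 + \sqrt{-220 + S}\right) + 3339 = \left(1964 + \sqrt{-220 - 280}\right) + 3339 = \left(1964 + \sqrt{-500}\right) + 3339 = \left(1964 + 10 i \sqrt{5}\right) + 3339 = 5303 + 10 i \sqrt{5}$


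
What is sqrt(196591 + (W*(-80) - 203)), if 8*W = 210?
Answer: 4*sqrt(12143) ≈ 440.78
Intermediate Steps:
W = 105/4 (W = (1/8)*210 = 105/4 ≈ 26.250)
sqrt(196591 + (W*(-80) - 203)) = sqrt(196591 + ((105/4)*(-80) - 203)) = sqrt(196591 + (-2100 - 203)) = sqrt(196591 - 2303) = sqrt(194288) = 4*sqrt(12143)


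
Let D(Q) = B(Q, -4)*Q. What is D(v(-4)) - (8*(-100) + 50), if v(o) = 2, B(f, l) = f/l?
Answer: 749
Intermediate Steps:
D(Q) = -Q²/4 (D(Q) = (Q/(-4))*Q = (Q*(-¼))*Q = (-Q/4)*Q = -Q²/4)
D(v(-4)) - (8*(-100) + 50) = -¼*2² - (8*(-100) + 50) = -¼*4 - (-800 + 50) = -1 - 1*(-750) = -1 + 750 = 749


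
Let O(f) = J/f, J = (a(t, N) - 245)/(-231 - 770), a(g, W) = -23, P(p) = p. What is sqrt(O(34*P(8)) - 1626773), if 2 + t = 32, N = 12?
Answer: I*sqrt(1884312566585449)/34034 ≈ 1275.4*I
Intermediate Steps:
t = 30 (t = -2 + 32 = 30)
J = 268/1001 (J = (-23 - 245)/(-231 - 770) = -268/(-1001) = -268*(-1/1001) = 268/1001 ≈ 0.26773)
O(f) = 268/(1001*f)
sqrt(O(34*P(8)) - 1626773) = sqrt(268/(1001*((34*8))) - 1626773) = sqrt((268/1001)/272 - 1626773) = sqrt((268/1001)*(1/272) - 1626773) = sqrt(67/68068 - 1626773) = sqrt(-110731184497/68068) = I*sqrt(1884312566585449)/34034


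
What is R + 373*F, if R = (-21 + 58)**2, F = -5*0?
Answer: 1369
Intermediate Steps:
F = 0
R = 1369 (R = 37**2 = 1369)
R + 373*F = 1369 + 373*0 = 1369 + 0 = 1369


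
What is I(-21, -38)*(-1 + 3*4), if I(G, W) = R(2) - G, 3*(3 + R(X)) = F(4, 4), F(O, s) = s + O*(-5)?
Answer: 418/3 ≈ 139.33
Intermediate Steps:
F(O, s) = s - 5*O
R(X) = -25/3 (R(X) = -3 + (4 - 5*4)/3 = -3 + (4 - 20)/3 = -3 + (⅓)*(-16) = -3 - 16/3 = -25/3)
I(G, W) = -25/3 - G
I(-21, -38)*(-1 + 3*4) = (-25/3 - 1*(-21))*(-1 + 3*4) = (-25/3 + 21)*(-1 + 12) = (38/3)*11 = 418/3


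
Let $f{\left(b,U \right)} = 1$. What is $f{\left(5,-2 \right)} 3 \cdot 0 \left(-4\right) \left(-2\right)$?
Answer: $0$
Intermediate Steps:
$f{\left(5,-2 \right)} 3 \cdot 0 \left(-4\right) \left(-2\right) = 1 \cdot 3 \cdot 0 \left(-4\right) \left(-2\right) = 1 \cdot 0 \left(-4\right) \left(-2\right) = 1 \cdot 0 \left(-2\right) = 0 \left(-2\right) = 0$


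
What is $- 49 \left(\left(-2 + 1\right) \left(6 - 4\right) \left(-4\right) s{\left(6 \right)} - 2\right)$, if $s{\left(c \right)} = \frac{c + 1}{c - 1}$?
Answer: $- \frac{2254}{5} \approx -450.8$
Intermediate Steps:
$s{\left(c \right)} = \frac{1 + c}{-1 + c}$
$- 49 \left(\left(-2 + 1\right) \left(6 - 4\right) \left(-4\right) s{\left(6 \right)} - 2\right) = - 49 \left(\left(-2 + 1\right) \left(6 - 4\right) \left(-4\right) \frac{1 + 6}{-1 + 6} - 2\right) = - 49 \left(\left(-1\right) 2 \left(-4\right) \frac{1}{5} \cdot 7 - 2\right) = - 49 \left(\left(-2\right) \left(-4\right) \frac{1}{5} \cdot 7 - 2\right) = - 49 \left(8 \cdot \frac{7}{5} - 2\right) = - 49 \left(\frac{56}{5} - 2\right) = \left(-49\right) \frac{46}{5} = - \frac{2254}{5}$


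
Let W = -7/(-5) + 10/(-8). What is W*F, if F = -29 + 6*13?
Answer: 147/20 ≈ 7.3500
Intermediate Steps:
W = 3/20 (W = -7*(-⅕) + 10*(-⅛) = 7/5 - 5/4 = 3/20 ≈ 0.15000)
F = 49 (F = -29 + 78 = 49)
W*F = (3/20)*49 = 147/20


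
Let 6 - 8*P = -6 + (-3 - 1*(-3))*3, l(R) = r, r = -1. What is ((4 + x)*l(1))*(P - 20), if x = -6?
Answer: -37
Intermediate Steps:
l(R) = -1
P = 3/2 (P = 3/4 - (-6 + (-3 - 1*(-3))*3)/8 = 3/4 - (-6 + (-3 + 3)*3)/8 = 3/4 - (-6 + 0*3)/8 = 3/4 - (-6 + 0)/8 = 3/4 - 1/8*(-6) = 3/4 + 3/4 = 3/2 ≈ 1.5000)
((4 + x)*l(1))*(P - 20) = ((4 - 6)*(-1))*(3/2 - 20) = -2*(-1)*(-37/2) = 2*(-37/2) = -37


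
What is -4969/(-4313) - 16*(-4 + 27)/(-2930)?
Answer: 8073177/6318545 ≈ 1.2777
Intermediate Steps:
-4969/(-4313) - 16*(-4 + 27)/(-2930) = -4969*(-1/4313) - 16*23*(-1/2930) = 4969/4313 - 368*(-1/2930) = 4969/4313 + 184/1465 = 8073177/6318545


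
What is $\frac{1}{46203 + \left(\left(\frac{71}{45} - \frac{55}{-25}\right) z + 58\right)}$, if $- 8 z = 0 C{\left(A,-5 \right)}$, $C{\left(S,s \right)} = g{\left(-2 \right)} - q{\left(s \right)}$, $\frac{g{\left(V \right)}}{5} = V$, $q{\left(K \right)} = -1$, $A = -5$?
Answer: $\frac{1}{46261} \approx 2.1616 \cdot 10^{-5}$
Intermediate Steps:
$g{\left(V \right)} = 5 V$
$C{\left(S,s \right)} = -9$ ($C{\left(S,s \right)} = 5 \left(-2\right) - -1 = -10 + 1 = -9$)
$z = 0$ ($z = - \frac{0 \left(-9\right)}{8} = \left(- \frac{1}{8}\right) 0 = 0$)
$\frac{1}{46203 + \left(\left(\frac{71}{45} - \frac{55}{-25}\right) z + 58\right)} = \frac{1}{46203 + \left(\left(\frac{71}{45} - \frac{55}{-25}\right) 0 + 58\right)} = \frac{1}{46203 + \left(\left(71 \cdot \frac{1}{45} - - \frac{11}{5}\right) 0 + 58\right)} = \frac{1}{46203 + \left(\left(\frac{71}{45} + \frac{11}{5}\right) 0 + 58\right)} = \frac{1}{46203 + \left(\frac{34}{9} \cdot 0 + 58\right)} = \frac{1}{46203 + \left(0 + 58\right)} = \frac{1}{46203 + 58} = \frac{1}{46261}$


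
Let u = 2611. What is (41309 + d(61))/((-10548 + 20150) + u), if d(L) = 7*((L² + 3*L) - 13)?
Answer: 68546/12213 ≈ 5.6125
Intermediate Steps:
d(L) = -91 + 7*L² + 21*L (d(L) = 7*(-13 + L² + 3*L) = -91 + 7*L² + 21*L)
(41309 + d(61))/((-10548 + 20150) + u) = (41309 + (-91 + 7*61² + 21*61))/((-10548 + 20150) + 2611) = (41309 + (-91 + 7*3721 + 1281))/(9602 + 2611) = (41309 + (-91 + 26047 + 1281))/12213 = (41309 + 27237)*(1/12213) = 68546*(1/12213) = 68546/12213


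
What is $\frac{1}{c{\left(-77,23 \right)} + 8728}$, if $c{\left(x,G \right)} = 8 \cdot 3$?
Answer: $\frac{1}{8752} \approx 0.00011426$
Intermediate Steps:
$c{\left(x,G \right)} = 24$
$\frac{1}{c{\left(-77,23 \right)} + 8728} = \frac{1}{24 + 8728} = \frac{1}{8752}$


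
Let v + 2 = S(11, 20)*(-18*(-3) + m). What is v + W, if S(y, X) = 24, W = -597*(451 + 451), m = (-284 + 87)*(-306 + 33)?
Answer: 753544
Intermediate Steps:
m = 53781 (m = -197*(-273) = 53781)
W = -538494 (W = -597*902 = -538494)
v = 1292038 (v = -2 + 24*(-18*(-3) + 53781) = -2 + 24*(54 + 53781) = -2 + 24*53835 = -2 + 1292040 = 1292038)
v + W = 1292038 - 538494 = 753544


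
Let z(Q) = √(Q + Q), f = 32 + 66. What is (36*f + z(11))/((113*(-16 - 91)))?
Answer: -3528/12091 - √22/12091 ≈ -0.29218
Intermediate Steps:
f = 98
z(Q) = √2*√Q (z(Q) = √(2*Q) = √2*√Q)
(36*f + z(11))/((113*(-16 - 91))) = (36*98 + √2*√11)/((113*(-16 - 91))) = (3528 + √22)/((113*(-107))) = (3528 + √22)/(-12091) = (3528 + √22)*(-1/12091) = -3528/12091 - √22/12091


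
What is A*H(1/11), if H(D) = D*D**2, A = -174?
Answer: -174/1331 ≈ -0.13073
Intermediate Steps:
H(D) = D**3
A*H(1/11) = -174*(1/11)**3 = -174*1/1331 = -174/1331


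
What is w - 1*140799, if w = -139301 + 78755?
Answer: -201345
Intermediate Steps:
w = -60546
w - 1*140799 = -60546 - 1*140799 = -60546 - 140799 = -201345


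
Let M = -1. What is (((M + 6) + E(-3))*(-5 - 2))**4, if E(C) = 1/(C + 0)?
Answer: 92236816/81 ≈ 1.1387e+6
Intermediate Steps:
E(C) = 1/C
(((M + 6) + E(-3))*(-5 - 2))**4 = (((-1 + 6) + 1/(-3))*(-5 - 2))**4 = ((5 - 1/3)*(-7))**4 = ((14/3)*(-7))**4 = (-98/3)**4 = 92236816/81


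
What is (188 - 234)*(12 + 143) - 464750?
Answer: -471880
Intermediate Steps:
(188 - 234)*(12 + 143) - 464750 = -46*155 - 464750 = -7130 - 464750 = -471880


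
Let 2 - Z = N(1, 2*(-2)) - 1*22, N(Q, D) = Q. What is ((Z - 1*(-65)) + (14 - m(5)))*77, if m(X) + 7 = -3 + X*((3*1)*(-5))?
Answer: 14399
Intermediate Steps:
m(X) = -10 - 15*X (m(X) = -7 + (-3 + X*((3*1)*(-5))) = -7 + (-3 + X*(3*(-5))) = -7 + (-3 + X*(-15)) = -7 + (-3 - 15*X) = -10 - 15*X)
Z = 23 (Z = 2 - (1 - 1*22) = 2 - (1 - 22) = 2 - 1*(-21) = 2 + 21 = 23)
((Z - 1*(-65)) + (14 - m(5)))*77 = ((23 - 1*(-65)) + (14 - (-10 - 15*5)))*77 = ((23 + 65) + (14 - (-10 - 75)))*77 = (88 + (14 - 1*(-85)))*77 = (88 + (14 + 85))*77 = (88 + 99)*77 = 187*77 = 14399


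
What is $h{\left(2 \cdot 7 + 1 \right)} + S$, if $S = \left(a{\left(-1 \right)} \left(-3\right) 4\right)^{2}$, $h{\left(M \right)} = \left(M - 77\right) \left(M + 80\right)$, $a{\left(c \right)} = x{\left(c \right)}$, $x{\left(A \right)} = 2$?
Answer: $-5314$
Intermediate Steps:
$a{\left(c \right)} = 2$
$h{\left(M \right)} = \left(-77 + M\right) \left(80 + M\right)$
$S = 576$ ($S = \left(2 \left(-3\right) 4\right)^{2} = \left(\left(-6\right) 4\right)^{2} = \left(-24\right)^{2} = 576$)
$h{\left(2 \cdot 7 + 1 \right)} + S = \left(-6160 + \left(2 \cdot 7 + 1\right)^{2} + 3 \left(2 \cdot 7 + 1\right)\right) + 576 = \left(-6160 + \left(14 + 1\right)^{2} + 3 \left(14 + 1\right)\right) + 576 = \left(-6160 + 15^{2} + 3 \cdot 15\right) + 576 = \left(-6160 + 225 + 45\right) + 576 = -5890 + 576 = -5314$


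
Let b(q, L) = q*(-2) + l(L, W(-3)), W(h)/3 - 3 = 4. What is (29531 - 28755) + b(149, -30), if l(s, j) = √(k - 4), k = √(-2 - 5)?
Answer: 478 + √(-4 + I*√7) ≈ 478.63 + 2.0971*I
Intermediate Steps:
k = I*√7 (k = √(-7) = I*√7 ≈ 2.6458*I)
W(h) = 21 (W(h) = 9 + 3*4 = 9 + 12 = 21)
l(s, j) = √(-4 + I*√7) (l(s, j) = √(I*√7 - 4) = √(-4 + I*√7))
b(q, L) = √(-4 + I*√7) - 2*q (b(q, L) = q*(-2) + √(-4 + I*√7) = -2*q + √(-4 + I*√7) = √(-4 + I*√7) - 2*q)
(29531 - 28755) + b(149, -30) = (29531 - 28755) + (√(-4 + I*√7) - 2*149) = 776 + (√(-4 + I*√7) - 298) = 776 + (-298 + √(-4 + I*√7)) = 478 + √(-4 + I*√7)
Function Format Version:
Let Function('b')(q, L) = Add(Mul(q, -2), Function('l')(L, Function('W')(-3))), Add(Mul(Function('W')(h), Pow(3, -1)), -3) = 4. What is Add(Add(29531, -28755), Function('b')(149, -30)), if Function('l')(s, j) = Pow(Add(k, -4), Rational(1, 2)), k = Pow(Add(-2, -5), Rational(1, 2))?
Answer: Add(478, Pow(Add(-4, Mul(I, Pow(7, Rational(1, 2)))), Rational(1, 2))) ≈ Add(478.63, Mul(2.0971, I))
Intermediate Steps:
k = Mul(I, Pow(7, Rational(1, 2))) (k = Pow(-7, Rational(1, 2)) = Mul(I, Pow(7, Rational(1, 2))) ≈ Mul(2.6458, I))
Function('W')(h) = 21 (Function('W')(h) = Add(9, Mul(3, 4)) = Add(9, 12) = 21)
Function('l')(s, j) = Pow(Add(-4, Mul(I, Pow(7, Rational(1, 2)))), Rational(1, 2)) (Function('l')(s, j) = Pow(Add(Mul(I, Pow(7, Rational(1, 2))), -4), Rational(1, 2)) = Pow(Add(-4, Mul(I, Pow(7, Rational(1, 2)))), Rational(1, 2)))
Function('b')(q, L) = Add(Pow(Add(-4, Mul(I, Pow(7, Rational(1, 2)))), Rational(1, 2)), Mul(-2, q)) (Function('b')(q, L) = Add(Mul(q, -2), Pow(Add(-4, Mul(I, Pow(7, Rational(1, 2)))), Rational(1, 2))) = Add(Mul(-2, q), Pow(Add(-4, Mul(I, Pow(7, Rational(1, 2)))), Rational(1, 2))) = Add(Pow(Add(-4, Mul(I, Pow(7, Rational(1, 2)))), Rational(1, 2)), Mul(-2, q)))
Add(Add(29531, -28755), Function('b')(149, -30)) = Add(Add(29531, -28755), Add(Pow(Add(-4, Mul(I, Pow(7, Rational(1, 2)))), Rational(1, 2)), Mul(-2, 149))) = Add(776, Add(Pow(Add(-4, Mul(I, Pow(7, Rational(1, 2)))), Rational(1, 2)), -298)) = Add(776, Add(-298, Pow(Add(-4, Mul(I, Pow(7, Rational(1, 2)))), Rational(1, 2)))) = Add(478, Pow(Add(-4, Mul(I, Pow(7, Rational(1, 2)))), Rational(1, 2)))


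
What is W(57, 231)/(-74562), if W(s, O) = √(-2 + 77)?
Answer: -5*√3/74562 ≈ -0.00011615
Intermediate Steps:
W(s, O) = 5*√3 (W(s, O) = √75 = 5*√3)
W(57, 231)/(-74562) = (5*√3)/(-74562) = (5*√3)*(-1/74562) = -5*√3/74562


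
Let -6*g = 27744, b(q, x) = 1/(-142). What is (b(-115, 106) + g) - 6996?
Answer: -1650041/142 ≈ -11620.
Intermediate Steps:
b(q, x) = -1/142
g = -4624 (g = -1/6*27744 = -4624)
(b(-115, 106) + g) - 6996 = (-1/142 - 4624) - 6996 = -656609/142 - 6996 = -1650041/142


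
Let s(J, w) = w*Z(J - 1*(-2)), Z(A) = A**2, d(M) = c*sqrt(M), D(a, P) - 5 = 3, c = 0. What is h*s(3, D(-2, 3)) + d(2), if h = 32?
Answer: 6400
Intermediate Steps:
D(a, P) = 8 (D(a, P) = 5 + 3 = 8)
d(M) = 0 (d(M) = 0*sqrt(M) = 0)
s(J, w) = w*(2 + J)**2 (s(J, w) = w*(J - 1*(-2))**2 = w*(J + 2)**2 = w*(2 + J)**2)
h*s(3, D(-2, 3)) + d(2) = 32*(8*(2 + 3)**2) + 0 = 32*(8*5**2) + 0 = 32*(8*25) + 0 = 32*200 + 0 = 6400 + 0 = 6400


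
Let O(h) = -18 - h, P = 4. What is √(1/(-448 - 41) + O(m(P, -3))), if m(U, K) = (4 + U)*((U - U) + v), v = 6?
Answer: 5*I*√631299/489 ≈ 8.1242*I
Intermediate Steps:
m(U, K) = 24 + 6*U (m(U, K) = (4 + U)*((U - U) + 6) = (4 + U)*(0 + 6) = (4 + U)*6 = 24 + 6*U)
√(1/(-448 - 41) + O(m(P, -3))) = √(1/(-448 - 41) + (-18 - (24 + 6*4))) = √(1/(-489) + (-18 - (24 + 24))) = √(-1/489 + (-18 - 1*48)) = √(-1/489 + (-18 - 48)) = √(-1/489 - 66) = √(-32275/489) = 5*I*√631299/489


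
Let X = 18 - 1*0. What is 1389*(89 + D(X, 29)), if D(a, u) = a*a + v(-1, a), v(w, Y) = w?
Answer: 572268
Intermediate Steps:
X = 18 (X = 18 + 0 = 18)
D(a, u) = -1 + a² (D(a, u) = a*a - 1 = a² - 1 = -1 + a²)
1389*(89 + D(X, 29)) = 1389*(89 + (-1 + 18²)) = 1389*(89 + (-1 + 324)) = 1389*(89 + 323) = 1389*412 = 572268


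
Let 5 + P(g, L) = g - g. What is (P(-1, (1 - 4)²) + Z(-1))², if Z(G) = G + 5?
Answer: 1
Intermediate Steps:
P(g, L) = -5 (P(g, L) = -5 + (g - g) = -5 + 0 = -5)
Z(G) = 5 + G
(P(-1, (1 - 4)²) + Z(-1))² = (-5 + (5 - 1))² = (-5 + 4)² = (-1)² = 1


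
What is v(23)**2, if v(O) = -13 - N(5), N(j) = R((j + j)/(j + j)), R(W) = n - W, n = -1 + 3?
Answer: 196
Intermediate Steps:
n = 2
R(W) = 2 - W
N(j) = 1 (N(j) = 2 - (j + j)/(j + j) = 2 - 2*j/(2*j) = 2 - 2*j*1/(2*j) = 2 - 1*1 = 2 - 1 = 1)
v(O) = -14 (v(O) = -13 - 1*1 = -13 - 1 = -14)
v(23)**2 = (-14)**2 = 196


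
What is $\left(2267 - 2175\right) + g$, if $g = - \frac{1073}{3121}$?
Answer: $\frac{286059}{3121} \approx 91.656$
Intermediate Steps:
$g = - \frac{1073}{3121}$ ($g = \left(-1073\right) \frac{1}{3121} = - \frac{1073}{3121} \approx -0.3438$)
$\left(2267 - 2175\right) + g = \left(2267 - 2175\right) - \frac{1073}{3121} = 92 - \frac{1073}{3121} = \frac{286059}{3121}$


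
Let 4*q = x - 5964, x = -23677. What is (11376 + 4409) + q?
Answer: 33499/4 ≈ 8374.8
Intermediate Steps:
q = -29641/4 (q = (-23677 - 5964)/4 = (¼)*(-29641) = -29641/4 ≈ -7410.3)
(11376 + 4409) + q = (11376 + 4409) - 29641/4 = 15785 - 29641/4 = 33499/4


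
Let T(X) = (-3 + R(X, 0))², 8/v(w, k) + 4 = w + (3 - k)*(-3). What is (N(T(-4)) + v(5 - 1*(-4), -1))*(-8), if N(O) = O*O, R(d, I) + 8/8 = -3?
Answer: -134392/7 ≈ -19199.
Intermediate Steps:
R(d, I) = -4 (R(d, I) = -1 - 3 = -4)
v(w, k) = 8/(-13 + w + 3*k) (v(w, k) = 8/(-4 + (w + (3 - k)*(-3))) = 8/(-4 + (w + (-9 + 3*k))) = 8/(-4 + (-9 + w + 3*k)) = 8/(-13 + w + 3*k))
T(X) = 49 (T(X) = (-3 - 4)² = (-7)² = 49)
N(O) = O²
(N(T(-4)) + v(5 - 1*(-4), -1))*(-8) = (49² + 8/(-13 + (5 - 1*(-4)) + 3*(-1)))*(-8) = (2401 + 8/(-13 + (5 + 4) - 3))*(-8) = (2401 + 8/(-13 + 9 - 3))*(-8) = (2401 + 8/(-7))*(-8) = (2401 + 8*(-⅐))*(-8) = (2401 - 8/7)*(-8) = (16799/7)*(-8) = -134392/7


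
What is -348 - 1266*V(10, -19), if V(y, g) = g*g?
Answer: -457374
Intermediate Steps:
V(y, g) = g²
-348 - 1266*V(10, -19) = -348 - 1266*(-19)² = -348 - 1266*361 = -348 - 457026 = -457374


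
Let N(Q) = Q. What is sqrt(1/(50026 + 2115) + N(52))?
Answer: sqrt(141371613953)/52141 ≈ 7.2111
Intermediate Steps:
sqrt(1/(50026 + 2115) + N(52)) = sqrt(1/(50026 + 2115) + 52) = sqrt(1/52141 + 52) = sqrt(2711333/52141) = sqrt(141371613953)/52141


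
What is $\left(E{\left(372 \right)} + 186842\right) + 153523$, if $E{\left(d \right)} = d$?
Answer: $340737$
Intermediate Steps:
$\left(E{\left(372 \right)} + 186842\right) + 153523 = \left(372 + 186842\right) + 153523 = 187214 + 153523 = 340737$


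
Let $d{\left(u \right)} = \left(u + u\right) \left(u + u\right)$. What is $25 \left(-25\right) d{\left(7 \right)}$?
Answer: $-122500$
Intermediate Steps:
$d{\left(u \right)} = 4 u^{2}$ ($d{\left(u \right)} = 2 u 2 u = 4 u^{2}$)
$25 \left(-25\right) d{\left(7 \right)} = 25 \left(-25\right) 4 \cdot 7^{2} = - 625 \cdot 4 \cdot 49 = \left(-625\right) 196 = -122500$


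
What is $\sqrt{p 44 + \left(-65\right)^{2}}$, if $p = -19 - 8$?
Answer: $\sqrt{3037} \approx 55.109$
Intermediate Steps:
$p = -27$ ($p = -19 - 8 = -27$)
$\sqrt{p 44 + \left(-65\right)^{2}} = \sqrt{\left(-27\right) 44 + \left(-65\right)^{2}} = \sqrt{-1188 + 4225} = \sqrt{3037}$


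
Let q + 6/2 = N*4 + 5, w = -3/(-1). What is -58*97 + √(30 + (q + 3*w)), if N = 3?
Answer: -5626 + √53 ≈ -5618.7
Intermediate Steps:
w = 3 (w = -3*(-1) = 3)
q = 14 (q = -3 + (3*4 + 5) = -3 + (12 + 5) = -3 + 17 = 14)
-58*97 + √(30 + (q + 3*w)) = -58*97 + √(30 + (14 + 3*3)) = -5626 + √(30 + (14 + 9)) = -5626 + √(30 + 23) = -5626 + √53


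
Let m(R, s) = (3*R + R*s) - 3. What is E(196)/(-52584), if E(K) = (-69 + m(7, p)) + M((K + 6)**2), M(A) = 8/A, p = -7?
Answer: 510049/268204692 ≈ 0.0019017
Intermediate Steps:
m(R, s) = -3 + 3*R + R*s
E(K) = -100 + 8/(6 + K)**2 (E(K) = (-69 + (-3 + 3*7 + 7*(-7))) + 8/((K + 6)**2) = (-69 + (-3 + 21 - 49)) + 8/((6 + K)**2) = (-69 - 31) + 8/(6 + K)**2 = -100 + 8/(6 + K)**2)
E(196)/(-52584) = (-100 + 8/(6 + 196)**2)/(-52584) = (-100 + 8/202**2)*(-1/52584) = (-100 + 8*(1/40804))*(-1/52584) = (-100 + 2/10201)*(-1/52584) = -1020098/10201*(-1/52584) = 510049/268204692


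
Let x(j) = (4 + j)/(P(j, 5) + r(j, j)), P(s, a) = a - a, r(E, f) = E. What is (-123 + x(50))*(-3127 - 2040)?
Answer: 15749016/25 ≈ 6.2996e+5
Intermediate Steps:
P(s, a) = 0
x(j) = (4 + j)/j (x(j) = (4 + j)/(0 + j) = (4 + j)/j)
(-123 + x(50))*(-3127 - 2040) = (-123 + (4 + 50)/50)*(-3127 - 2040) = (-123 + (1/50)*54)*(-5167) = (-123 + 27/25)*(-5167) = -3048/25*(-5167) = 15749016/25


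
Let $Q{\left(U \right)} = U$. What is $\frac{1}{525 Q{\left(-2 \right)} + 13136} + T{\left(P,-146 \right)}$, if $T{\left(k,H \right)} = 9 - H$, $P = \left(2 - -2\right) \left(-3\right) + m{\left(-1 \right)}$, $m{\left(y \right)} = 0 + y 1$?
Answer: $\frac{1873331}{12086} \approx 155.0$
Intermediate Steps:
$m{\left(y \right)} = y$ ($m{\left(y \right)} = 0 + y = y$)
$P = -13$ ($P = \left(2 - -2\right) \left(-3\right) - 1 = \left(2 + 2\right) \left(-3\right) - 1 = 4 \left(-3\right) - 1 = -12 - 1 = -13$)
$\frac{1}{525 Q{\left(-2 \right)} + 13136} + T{\left(P,-146 \right)} = \frac{1}{525 \left(-2\right) + 13136} + \left(9 - -146\right) = \frac{1}{-1050 + 13136} + \left(9 + 146\right) = \frac{1}{12086} + 155 = \frac{1873331}{12086}$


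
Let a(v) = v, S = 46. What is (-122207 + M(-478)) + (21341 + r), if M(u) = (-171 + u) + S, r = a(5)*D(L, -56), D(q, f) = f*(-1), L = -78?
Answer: -101189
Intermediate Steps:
D(q, f) = -f
r = 280 (r = 5*(-1*(-56)) = 5*56 = 280)
M(u) = -125 + u (M(u) = (-171 + u) + 46 = -125 + u)
(-122207 + M(-478)) + (21341 + r) = (-122207 + (-125 - 478)) + (21341 + 280) = (-122207 - 603) + 21621 = -122810 + 21621 = -101189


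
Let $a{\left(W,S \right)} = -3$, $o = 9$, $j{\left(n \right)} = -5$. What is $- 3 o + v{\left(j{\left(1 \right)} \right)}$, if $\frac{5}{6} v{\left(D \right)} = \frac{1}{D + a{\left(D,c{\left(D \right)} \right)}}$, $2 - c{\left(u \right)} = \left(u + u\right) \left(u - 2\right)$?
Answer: $- \frac{543}{20} \approx -27.15$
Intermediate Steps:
$c{\left(u \right)} = 2 - 2 u \left(-2 + u\right)$ ($c{\left(u \right)} = 2 - \left(u + u\right) \left(u - 2\right) = 2 - 2 u \left(-2 + u\right)$)
$v{\left(D \right)} = \frac{6}{5 \left(-3 + D\right)}$ ($v{\left(D \right)} = \frac{6}{5 \left(D - 3\right)} = \frac{6}{5 \left(-3 + D\right)}$)
$- 3 o + v{\left(j{\left(1 \right)} \right)} = \left(-3\right) 9 + \frac{6}{5 \left(-3 - 5\right)} = -27 + \frac{6}{5 \left(-8\right)} = -27 + \frac{6}{5} \left(- \frac{1}{8}\right) = -27 - \frac{3}{20} = - \frac{543}{20}$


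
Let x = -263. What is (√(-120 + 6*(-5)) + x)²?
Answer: 69019 - 2630*I*√6 ≈ 69019.0 - 6442.2*I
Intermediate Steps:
(√(-120 + 6*(-5)) + x)² = (√(-120 + 6*(-5)) - 263)² = (√(-120 - 30) - 263)² = (√(-150) - 263)² = (5*I*√6 - 263)² = (-263 + 5*I*√6)²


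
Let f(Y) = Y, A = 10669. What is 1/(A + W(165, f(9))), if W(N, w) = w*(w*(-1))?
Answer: 1/10588 ≈ 9.4447e-5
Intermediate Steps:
W(N, w) = -w² (W(N, w) = w*(-w) = -w²)
1/(A + W(165, f(9))) = 1/(10669 - 1*9²) = 1/(10669 - 1*81) = 1/(10669 - 81) = 1/10588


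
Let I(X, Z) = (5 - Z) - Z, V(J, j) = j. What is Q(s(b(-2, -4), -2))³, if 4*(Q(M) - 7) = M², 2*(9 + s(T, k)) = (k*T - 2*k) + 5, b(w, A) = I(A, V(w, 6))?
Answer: 2571353/4096 ≈ 627.77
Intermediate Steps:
I(X, Z) = 5 - 2*Z
b(w, A) = -7 (b(w, A) = 5 - 2*6 = 5 - 12 = -7)
s(T, k) = -13/2 - k + T*k/2 (s(T, k) = -9 + ((k*T - 2*k) + 5)/2 = -9 + ((T*k - 2*k) + 5)/2 = -9 + ((-2*k + T*k) + 5)/2 = -9 + (5 - 2*k + T*k)/2 = -9 + (5/2 - k + T*k/2) = -13/2 - k + T*k/2)
Q(M) = 7 + M²/4
Q(s(b(-2, -4), -2))³ = (7 + (-13/2 - 1*(-2) + (½)*(-7)*(-2))²/4)³ = (7 + (-13/2 + 2 + 7)²/4)³ = (7 + (5/2)²/4)³ = (7 + (¼)*(25/4))³ = (7 + 25/16)³ = (137/16)³ = 2571353/4096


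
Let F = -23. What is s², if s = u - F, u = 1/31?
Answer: 509796/961 ≈ 530.48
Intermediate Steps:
u = 1/31 ≈ 0.032258
s = 714/31 (s = 1/31 - 1*(-23) = 1/31 + 23 = 714/31 ≈ 23.032)
s² = (714/31)² = 509796/961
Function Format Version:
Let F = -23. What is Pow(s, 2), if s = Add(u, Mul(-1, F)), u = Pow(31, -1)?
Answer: Rational(509796, 961) ≈ 530.48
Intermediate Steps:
u = Rational(1, 31) ≈ 0.032258
s = Rational(714, 31) (s = Add(Rational(1, 31), Mul(-1, -23)) = Add(Rational(1, 31), 23) = Rational(714, 31) ≈ 23.032)
Pow(s, 2) = Pow(Rational(714, 31), 2) = Rational(509796, 961)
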